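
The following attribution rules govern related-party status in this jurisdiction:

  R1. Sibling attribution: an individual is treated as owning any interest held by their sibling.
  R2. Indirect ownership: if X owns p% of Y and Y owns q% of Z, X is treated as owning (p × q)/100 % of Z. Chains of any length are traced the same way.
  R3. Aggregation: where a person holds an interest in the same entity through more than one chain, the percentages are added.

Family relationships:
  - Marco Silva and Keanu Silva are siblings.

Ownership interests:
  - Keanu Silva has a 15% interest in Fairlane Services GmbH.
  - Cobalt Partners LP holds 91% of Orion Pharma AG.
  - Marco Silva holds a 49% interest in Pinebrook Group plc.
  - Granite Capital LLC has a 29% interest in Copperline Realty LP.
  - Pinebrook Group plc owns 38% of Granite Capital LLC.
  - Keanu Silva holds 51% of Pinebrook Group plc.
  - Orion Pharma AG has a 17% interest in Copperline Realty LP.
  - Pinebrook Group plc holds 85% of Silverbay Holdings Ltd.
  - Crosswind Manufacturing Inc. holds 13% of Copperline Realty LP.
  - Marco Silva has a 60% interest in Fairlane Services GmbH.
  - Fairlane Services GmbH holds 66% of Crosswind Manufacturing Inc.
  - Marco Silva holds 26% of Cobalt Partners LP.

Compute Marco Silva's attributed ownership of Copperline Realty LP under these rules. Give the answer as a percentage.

21.4772%

By sibling attribution (R1), Marco Silva is treated as also owning Keanu Silva's interest in Pinebrook Group plc, giving 49% + 51% = 100%.
By sibling attribution (R1), Marco Silva is treated as also owning Keanu Silva's interest in Fairlane Services GmbH, giving 60% + 15% = 75%.
Chain via Pinebrook Group plc → Granite Capital LLC (R2): 100% × 38% × 29% = 11.02% of Copperline Realty LP.
Chain via Cobalt Partners LP → Orion Pharma AG (R2): 26% × 91% × 17% = 4.0222% of Copperline Realty LP.
Chain via Fairlane Services GmbH → Crosswind Manufacturing Inc. (R2): 75% × 66% × 13% = 6.435% of Copperline Realty LP.
Aggregating (R3): 11.02% + 4.0222% + 6.435% = 21.4772%.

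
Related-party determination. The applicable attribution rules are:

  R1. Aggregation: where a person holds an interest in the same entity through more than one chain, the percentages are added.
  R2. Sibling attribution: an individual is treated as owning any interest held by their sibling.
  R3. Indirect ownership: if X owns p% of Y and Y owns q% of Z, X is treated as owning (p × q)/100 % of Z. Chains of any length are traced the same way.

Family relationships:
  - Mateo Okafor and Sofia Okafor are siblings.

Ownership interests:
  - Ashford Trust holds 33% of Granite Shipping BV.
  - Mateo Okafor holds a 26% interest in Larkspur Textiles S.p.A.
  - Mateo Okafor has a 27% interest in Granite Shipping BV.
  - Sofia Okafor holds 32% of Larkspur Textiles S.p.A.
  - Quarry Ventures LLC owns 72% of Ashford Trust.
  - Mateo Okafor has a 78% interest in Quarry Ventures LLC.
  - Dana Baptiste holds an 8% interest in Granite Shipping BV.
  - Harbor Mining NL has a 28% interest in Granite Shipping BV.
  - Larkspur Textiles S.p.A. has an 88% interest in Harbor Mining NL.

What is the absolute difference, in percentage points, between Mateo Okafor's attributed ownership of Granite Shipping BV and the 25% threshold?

By sibling attribution (R2), Mateo Okafor is treated as also owning Sofia Okafor's interest in Larkspur Textiles S.p.A, giving 26% + 32% = 58%.
Chain via Larkspur Textiles S.p.A. → Harbor Mining NL (R3): 58% × 88% × 28% = 14.2912% of Granite Shipping BV.
Chain via Quarry Ventures LLC → Ashford Trust (R3): 78% × 72% × 33% = 18.5328% of Granite Shipping BV.
Direct interest in Granite Shipping BV: 27%.
Aggregating (R1): 14.2912% + 18.5328% + 27% = 59.824%.
59.824% exceeds the 25% threshold by 34.824 percentage points.

34.824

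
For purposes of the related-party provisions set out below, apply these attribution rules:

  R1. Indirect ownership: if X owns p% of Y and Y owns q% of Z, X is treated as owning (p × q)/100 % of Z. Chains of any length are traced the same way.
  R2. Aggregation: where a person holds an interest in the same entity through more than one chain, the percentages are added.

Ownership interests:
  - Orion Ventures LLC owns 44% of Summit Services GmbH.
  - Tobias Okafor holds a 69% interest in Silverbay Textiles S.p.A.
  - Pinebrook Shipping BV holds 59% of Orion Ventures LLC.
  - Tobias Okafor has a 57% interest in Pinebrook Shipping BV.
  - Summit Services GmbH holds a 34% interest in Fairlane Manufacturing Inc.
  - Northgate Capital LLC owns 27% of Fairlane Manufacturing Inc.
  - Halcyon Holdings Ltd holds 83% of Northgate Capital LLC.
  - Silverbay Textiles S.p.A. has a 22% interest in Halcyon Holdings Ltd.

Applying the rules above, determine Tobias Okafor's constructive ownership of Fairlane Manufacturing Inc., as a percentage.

8.432886%

Chain via Silverbay Textiles S.p.A. → Halcyon Holdings Ltd → Northgate Capital LLC (R1): 69% × 22% × 83% × 27% = 3.401838% of Fairlane Manufacturing Inc.
Chain via Pinebrook Shipping BV → Orion Ventures LLC → Summit Services GmbH (R1): 57% × 59% × 44% × 34% = 5.031048% of Fairlane Manufacturing Inc.
Aggregating (R2): 3.401838% + 5.031048% = 8.432886%.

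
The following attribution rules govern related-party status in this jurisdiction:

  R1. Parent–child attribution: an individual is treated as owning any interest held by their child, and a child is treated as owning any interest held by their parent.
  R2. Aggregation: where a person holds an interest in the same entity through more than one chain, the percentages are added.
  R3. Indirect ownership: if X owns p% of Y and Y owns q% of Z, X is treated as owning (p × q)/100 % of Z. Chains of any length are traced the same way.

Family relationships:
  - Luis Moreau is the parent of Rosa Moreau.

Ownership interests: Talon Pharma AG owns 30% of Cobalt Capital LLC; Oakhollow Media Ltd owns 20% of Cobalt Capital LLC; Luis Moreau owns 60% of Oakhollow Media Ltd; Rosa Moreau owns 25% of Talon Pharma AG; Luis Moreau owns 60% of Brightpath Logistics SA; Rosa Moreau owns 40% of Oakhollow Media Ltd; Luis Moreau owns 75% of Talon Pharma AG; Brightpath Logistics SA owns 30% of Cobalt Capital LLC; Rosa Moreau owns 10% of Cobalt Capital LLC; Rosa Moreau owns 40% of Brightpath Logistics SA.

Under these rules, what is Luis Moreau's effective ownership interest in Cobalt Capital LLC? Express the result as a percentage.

90%

By parent–child attribution (R1), Luis Moreau is treated as also owning Rosa Moreau's interest in Oakhollow Media Ltd, giving 60% + 40% = 100%.
By parent–child attribution (R1), Luis Moreau is treated as also owning Rosa Moreau's interest in Brightpath Logistics SA, giving 60% + 40% = 100%.
By parent–child attribution (R1), Luis Moreau is treated as also owning Rosa Moreau's interest in Talon Pharma AG, giving 75% + 25% = 100%.
By parent–child attribution (R1), Luis Moreau is treated as owning Rosa Moreau's 10% interest in Cobalt Capital LLC.
Chain via Oakhollow Media Ltd (R3): 100% × 20% = 20% of Cobalt Capital LLC.
Chain via Brightpath Logistics SA (R3): 100% × 30% = 30% of Cobalt Capital LLC.
Chain via Talon Pharma AG (R3): 100% × 30% = 30% of Cobalt Capital LLC.
Direct interest in Cobalt Capital LLC: 10%.
Aggregating (R2): 20% + 30% + 30% + 10% = 90%.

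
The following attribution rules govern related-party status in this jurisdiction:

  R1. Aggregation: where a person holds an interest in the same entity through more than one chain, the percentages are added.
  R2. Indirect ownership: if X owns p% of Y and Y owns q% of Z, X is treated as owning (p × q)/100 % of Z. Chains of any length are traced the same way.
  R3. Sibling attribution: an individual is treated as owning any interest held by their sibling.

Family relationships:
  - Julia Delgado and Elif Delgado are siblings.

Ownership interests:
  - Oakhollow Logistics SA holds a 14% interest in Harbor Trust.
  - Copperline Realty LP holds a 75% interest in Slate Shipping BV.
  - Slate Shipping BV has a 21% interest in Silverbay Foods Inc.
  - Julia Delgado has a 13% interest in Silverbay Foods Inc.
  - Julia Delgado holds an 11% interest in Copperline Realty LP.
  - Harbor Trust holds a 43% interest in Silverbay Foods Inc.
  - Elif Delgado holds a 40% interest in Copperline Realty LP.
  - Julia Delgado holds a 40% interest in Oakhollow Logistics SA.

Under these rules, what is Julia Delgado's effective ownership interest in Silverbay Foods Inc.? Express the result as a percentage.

By sibling attribution (R3), Julia Delgado is treated as also owning Elif Delgado's interest in Copperline Realty LP, giving 11% + 40% = 51%.
Chain via Copperline Realty LP → Slate Shipping BV (R2): 51% × 75% × 21% = 8.0325% of Silverbay Foods Inc.
Chain via Oakhollow Logistics SA → Harbor Trust (R2): 40% × 14% × 43% = 2.408% of Silverbay Foods Inc.
Direct interest in Silverbay Foods Inc: 13%.
Aggregating (R1): 8.0325% + 2.408% + 13% = 23.4405%.

23.4405%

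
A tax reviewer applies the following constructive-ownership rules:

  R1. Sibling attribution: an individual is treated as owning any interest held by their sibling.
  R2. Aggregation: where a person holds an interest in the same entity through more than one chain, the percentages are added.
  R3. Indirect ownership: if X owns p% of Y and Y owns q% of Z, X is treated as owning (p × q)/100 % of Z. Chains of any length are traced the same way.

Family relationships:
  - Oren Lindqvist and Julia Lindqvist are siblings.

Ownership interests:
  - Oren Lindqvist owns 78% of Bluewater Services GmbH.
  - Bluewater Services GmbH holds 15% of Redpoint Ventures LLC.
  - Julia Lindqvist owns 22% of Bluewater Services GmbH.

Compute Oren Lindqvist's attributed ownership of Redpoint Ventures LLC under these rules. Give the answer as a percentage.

By sibling attribution (R1), Oren Lindqvist is treated as also owning Julia Lindqvist's interest in Bluewater Services GmbH, giving 78% + 22% = 100%.
Chain via Bluewater Services GmbH (R3): 100% × 15% = 15% of Redpoint Ventures LLC.

15%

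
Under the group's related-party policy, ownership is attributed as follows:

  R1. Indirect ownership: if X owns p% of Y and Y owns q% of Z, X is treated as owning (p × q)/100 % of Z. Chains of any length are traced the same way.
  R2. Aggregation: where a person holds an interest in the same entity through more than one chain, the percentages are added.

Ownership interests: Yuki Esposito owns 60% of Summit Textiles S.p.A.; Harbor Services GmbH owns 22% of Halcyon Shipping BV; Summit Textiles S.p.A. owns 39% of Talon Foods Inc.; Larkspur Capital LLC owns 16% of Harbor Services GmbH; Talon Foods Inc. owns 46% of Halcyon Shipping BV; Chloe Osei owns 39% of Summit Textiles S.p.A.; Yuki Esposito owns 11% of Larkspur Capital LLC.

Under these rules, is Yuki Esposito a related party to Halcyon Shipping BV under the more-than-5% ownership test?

Yes

Chain via Summit Textiles S.p.A. → Talon Foods Inc. (R1): 60% × 39% × 46% = 10.764% of Halcyon Shipping BV.
Chain via Larkspur Capital LLC → Harbor Services GmbH (R1): 11% × 16% × 22% = 0.3872% of Halcyon Shipping BV.
Aggregating (R2): 10.764% + 0.3872% = 11.1512%.
11.1512% exceeds the 5% threshold, so Yuki is a related party to Halcyon Shipping BV.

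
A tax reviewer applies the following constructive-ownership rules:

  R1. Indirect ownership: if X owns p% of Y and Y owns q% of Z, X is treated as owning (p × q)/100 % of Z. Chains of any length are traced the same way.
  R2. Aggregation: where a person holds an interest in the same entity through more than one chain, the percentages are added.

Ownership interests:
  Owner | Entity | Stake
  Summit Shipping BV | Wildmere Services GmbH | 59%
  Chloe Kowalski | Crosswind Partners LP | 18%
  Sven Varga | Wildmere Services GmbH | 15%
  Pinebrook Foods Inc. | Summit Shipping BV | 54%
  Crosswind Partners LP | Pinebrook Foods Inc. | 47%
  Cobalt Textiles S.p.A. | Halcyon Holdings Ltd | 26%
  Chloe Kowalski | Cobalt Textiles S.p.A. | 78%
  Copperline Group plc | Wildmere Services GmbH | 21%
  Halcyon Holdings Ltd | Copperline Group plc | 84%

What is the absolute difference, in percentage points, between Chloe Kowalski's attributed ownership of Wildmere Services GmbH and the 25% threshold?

18.727252

Chain via Crosswind Partners LP → Pinebrook Foods Inc. → Summit Shipping BV (R1): 18% × 47% × 54% × 59% = 2.695356% of Wildmere Services GmbH.
Chain via Cobalt Textiles S.p.A. → Halcyon Holdings Ltd → Copperline Group plc (R1): 78% × 26% × 84% × 21% = 3.577392% of Wildmere Services GmbH.
Aggregating (R2): 2.695356% + 3.577392% = 6.272748%.
6.272748% falls short of the 25% threshold by 18.727252 percentage points.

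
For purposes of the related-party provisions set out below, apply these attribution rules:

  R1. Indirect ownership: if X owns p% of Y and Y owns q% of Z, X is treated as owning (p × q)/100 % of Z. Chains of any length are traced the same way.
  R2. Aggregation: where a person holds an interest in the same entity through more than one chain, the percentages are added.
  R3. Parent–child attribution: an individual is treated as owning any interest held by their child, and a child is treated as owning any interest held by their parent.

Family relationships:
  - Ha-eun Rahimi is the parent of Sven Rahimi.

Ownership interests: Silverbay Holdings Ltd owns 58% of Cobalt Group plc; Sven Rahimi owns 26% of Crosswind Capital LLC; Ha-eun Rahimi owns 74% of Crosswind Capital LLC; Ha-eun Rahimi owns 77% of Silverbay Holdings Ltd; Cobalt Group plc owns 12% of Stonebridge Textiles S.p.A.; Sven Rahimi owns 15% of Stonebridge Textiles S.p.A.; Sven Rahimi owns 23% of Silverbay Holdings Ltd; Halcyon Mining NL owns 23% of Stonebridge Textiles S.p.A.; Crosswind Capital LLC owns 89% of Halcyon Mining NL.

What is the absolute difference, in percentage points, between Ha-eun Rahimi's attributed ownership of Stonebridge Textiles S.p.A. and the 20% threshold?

By parent–child attribution (R3), Ha-eun Rahimi is treated as also owning Sven Rahimi's interest in Crosswind Capital LLC, giving 74% + 26% = 100%.
By parent–child attribution (R3), Ha-eun Rahimi is treated as also owning Sven Rahimi's interest in Silverbay Holdings Ltd, giving 77% + 23% = 100%.
By parent–child attribution (R3), Ha-eun Rahimi is treated as owning Sven Rahimi's 15% interest in Stonebridge Textiles S.p.A.
Chain via Crosswind Capital LLC → Halcyon Mining NL (R1): 100% × 89% × 23% = 20.47% of Stonebridge Textiles S.p.A.
Chain via Silverbay Holdings Ltd → Cobalt Group plc (R1): 100% × 58% × 12% = 6.96% of Stonebridge Textiles S.p.A.
Direct interest in Stonebridge Textiles S.p.A: 15%.
Aggregating (R2): 20.47% + 6.96% + 15% = 42.43%.
42.43% exceeds the 20% threshold by 22.43 percentage points.

22.43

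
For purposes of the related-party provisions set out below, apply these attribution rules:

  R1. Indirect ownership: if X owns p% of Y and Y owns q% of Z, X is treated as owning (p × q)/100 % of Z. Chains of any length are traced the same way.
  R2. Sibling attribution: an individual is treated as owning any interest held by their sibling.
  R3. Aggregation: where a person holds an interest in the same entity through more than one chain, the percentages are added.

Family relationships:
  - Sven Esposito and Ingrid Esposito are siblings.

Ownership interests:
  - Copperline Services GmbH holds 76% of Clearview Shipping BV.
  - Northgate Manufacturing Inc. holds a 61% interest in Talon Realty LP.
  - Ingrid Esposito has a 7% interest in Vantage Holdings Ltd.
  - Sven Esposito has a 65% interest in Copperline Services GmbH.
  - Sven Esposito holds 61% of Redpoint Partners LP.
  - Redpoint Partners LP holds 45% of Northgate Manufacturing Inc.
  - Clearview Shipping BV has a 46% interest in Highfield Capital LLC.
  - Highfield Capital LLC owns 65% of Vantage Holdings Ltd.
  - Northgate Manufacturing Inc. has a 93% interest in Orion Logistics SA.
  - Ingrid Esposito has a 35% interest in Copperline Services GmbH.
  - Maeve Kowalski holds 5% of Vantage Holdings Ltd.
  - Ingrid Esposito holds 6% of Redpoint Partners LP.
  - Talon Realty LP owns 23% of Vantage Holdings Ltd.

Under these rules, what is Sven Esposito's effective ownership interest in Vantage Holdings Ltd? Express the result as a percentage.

By sibling attribution (R2), Sven Esposito is treated as also owning Ingrid Esposito's interest in Redpoint Partners LP, giving 61% + 6% = 67%.
By sibling attribution (R2), Sven Esposito is treated as also owning Ingrid Esposito's interest in Copperline Services GmbH, giving 65% + 35% = 100%.
By sibling attribution (R2), Sven Esposito is treated as owning Ingrid Esposito's 7% interest in Vantage Holdings Ltd.
Chain via Redpoint Partners LP → Northgate Manufacturing Inc. → Talon Realty LP (R1): 67% × 45% × 61% × 23% = 4.230045% of Vantage Holdings Ltd.
Chain via Copperline Services GmbH → Clearview Shipping BV → Highfield Capital LLC (R1): 100% × 76% × 46% × 65% = 22.724% of Vantage Holdings Ltd.
Direct interest in Vantage Holdings Ltd: 7%.
Aggregating (R3): 4.230045% + 22.724% + 7% = 33.954045%.

33.954045%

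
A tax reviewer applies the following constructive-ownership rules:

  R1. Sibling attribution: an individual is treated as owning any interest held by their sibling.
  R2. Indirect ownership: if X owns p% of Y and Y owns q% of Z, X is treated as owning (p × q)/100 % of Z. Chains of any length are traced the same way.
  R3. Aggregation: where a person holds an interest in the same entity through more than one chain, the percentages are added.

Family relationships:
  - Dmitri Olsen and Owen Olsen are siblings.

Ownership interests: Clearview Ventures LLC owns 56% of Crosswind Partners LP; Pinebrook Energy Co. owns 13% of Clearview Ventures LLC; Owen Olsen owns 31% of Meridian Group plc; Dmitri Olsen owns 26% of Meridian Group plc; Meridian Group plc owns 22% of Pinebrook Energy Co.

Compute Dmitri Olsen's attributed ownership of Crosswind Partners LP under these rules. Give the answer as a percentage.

0.912912%

By sibling attribution (R1), Dmitri Olsen is treated as also owning Owen Olsen's interest in Meridian Group plc, giving 26% + 31% = 57%.
Chain via Meridian Group plc → Pinebrook Energy Co. → Clearview Ventures LLC (R2): 57% × 22% × 13% × 56% = 0.912912% of Crosswind Partners LP.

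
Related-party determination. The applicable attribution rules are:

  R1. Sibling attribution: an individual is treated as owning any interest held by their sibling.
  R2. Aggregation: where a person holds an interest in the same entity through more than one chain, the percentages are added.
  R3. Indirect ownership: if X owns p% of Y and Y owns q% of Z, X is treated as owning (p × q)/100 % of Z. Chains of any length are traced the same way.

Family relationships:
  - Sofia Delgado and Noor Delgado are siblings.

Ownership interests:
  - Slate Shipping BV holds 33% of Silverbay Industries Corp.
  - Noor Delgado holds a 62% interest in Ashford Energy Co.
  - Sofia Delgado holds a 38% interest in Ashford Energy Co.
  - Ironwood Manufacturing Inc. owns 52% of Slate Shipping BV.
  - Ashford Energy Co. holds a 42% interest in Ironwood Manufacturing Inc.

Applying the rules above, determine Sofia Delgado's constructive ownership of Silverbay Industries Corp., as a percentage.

7.2072%

By sibling attribution (R1), Sofia Delgado is treated as also owning Noor Delgado's interest in Ashford Energy Co, giving 38% + 62% = 100%.
Chain via Ashford Energy Co. → Ironwood Manufacturing Inc. → Slate Shipping BV (R3): 100% × 42% × 52% × 33% = 7.2072% of Silverbay Industries Corp.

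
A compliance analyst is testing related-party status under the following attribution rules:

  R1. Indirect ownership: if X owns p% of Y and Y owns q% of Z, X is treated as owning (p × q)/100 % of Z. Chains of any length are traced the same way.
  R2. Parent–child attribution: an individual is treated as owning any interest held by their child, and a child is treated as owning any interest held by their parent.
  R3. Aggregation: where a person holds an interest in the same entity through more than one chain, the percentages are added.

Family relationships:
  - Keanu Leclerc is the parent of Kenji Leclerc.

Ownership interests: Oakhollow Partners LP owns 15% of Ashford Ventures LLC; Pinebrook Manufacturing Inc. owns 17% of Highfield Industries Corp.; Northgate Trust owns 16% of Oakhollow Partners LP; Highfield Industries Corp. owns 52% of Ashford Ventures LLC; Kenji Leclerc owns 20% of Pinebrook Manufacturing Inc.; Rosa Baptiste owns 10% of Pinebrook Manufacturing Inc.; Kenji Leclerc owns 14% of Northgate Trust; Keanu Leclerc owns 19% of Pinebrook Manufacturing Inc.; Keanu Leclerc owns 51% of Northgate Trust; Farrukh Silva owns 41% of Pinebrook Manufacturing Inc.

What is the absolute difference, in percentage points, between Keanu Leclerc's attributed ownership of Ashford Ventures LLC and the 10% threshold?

4.9924

By parent–child attribution (R2), Keanu Leclerc is treated as also owning Kenji Leclerc's interest in Pinebrook Manufacturing Inc, giving 19% + 20% = 39%.
By parent–child attribution (R2), Keanu Leclerc is treated as also owning Kenji Leclerc's interest in Northgate Trust, giving 51% + 14% = 65%.
Chain via Pinebrook Manufacturing Inc. → Highfield Industries Corp. (R1): 39% × 17% × 52% = 3.4476% of Ashford Ventures LLC.
Chain via Northgate Trust → Oakhollow Partners LP (R1): 65% × 16% × 15% = 1.56% of Ashford Ventures LLC.
Aggregating (R3): 3.4476% + 1.56% = 5.0076%.
5.0076% falls short of the 10% threshold by 4.9924 percentage points.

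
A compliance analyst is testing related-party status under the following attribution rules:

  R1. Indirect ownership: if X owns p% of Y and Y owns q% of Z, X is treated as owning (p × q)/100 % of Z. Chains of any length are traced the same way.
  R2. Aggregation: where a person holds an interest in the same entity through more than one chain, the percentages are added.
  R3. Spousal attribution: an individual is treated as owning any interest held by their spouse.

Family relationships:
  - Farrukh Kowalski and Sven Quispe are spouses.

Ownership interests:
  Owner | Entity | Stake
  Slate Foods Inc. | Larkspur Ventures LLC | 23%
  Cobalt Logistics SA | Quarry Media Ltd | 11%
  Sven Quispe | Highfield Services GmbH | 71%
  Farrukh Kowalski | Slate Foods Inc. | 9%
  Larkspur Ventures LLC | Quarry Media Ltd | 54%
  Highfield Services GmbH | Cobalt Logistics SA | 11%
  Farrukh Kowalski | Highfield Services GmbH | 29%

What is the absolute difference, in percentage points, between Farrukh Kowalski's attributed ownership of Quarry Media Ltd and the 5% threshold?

By spousal attribution (R3), Farrukh Kowalski is treated as also owning Sven Quispe's interest in Highfield Services GmbH, giving 29% + 71% = 100%.
Chain via Highfield Services GmbH → Cobalt Logistics SA (R1): 100% × 11% × 11% = 1.21% of Quarry Media Ltd.
Chain via Slate Foods Inc. → Larkspur Ventures LLC (R1): 9% × 23% × 54% = 1.1178% of Quarry Media Ltd.
Aggregating (R2): 1.21% + 1.1178% = 2.3278%.
2.3278% falls short of the 5% threshold by 2.6722 percentage points.

2.6722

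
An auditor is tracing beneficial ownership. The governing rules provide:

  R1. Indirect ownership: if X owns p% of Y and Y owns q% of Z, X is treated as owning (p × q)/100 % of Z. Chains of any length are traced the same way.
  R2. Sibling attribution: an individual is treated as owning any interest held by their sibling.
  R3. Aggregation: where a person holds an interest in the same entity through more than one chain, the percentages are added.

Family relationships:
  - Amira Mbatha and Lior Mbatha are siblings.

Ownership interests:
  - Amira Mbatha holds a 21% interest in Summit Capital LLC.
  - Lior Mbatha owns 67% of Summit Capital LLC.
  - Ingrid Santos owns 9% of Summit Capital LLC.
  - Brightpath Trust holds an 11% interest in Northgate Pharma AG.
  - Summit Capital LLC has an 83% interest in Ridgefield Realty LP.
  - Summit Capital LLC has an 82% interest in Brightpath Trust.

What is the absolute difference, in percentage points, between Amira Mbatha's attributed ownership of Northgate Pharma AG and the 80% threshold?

72.0624

By sibling attribution (R2), Amira Mbatha is treated as also owning Lior Mbatha's interest in Summit Capital LLC, giving 21% + 67% = 88%.
Chain via Summit Capital LLC → Brightpath Trust (R1): 88% × 82% × 11% = 7.9376% of Northgate Pharma AG.
7.9376% falls short of the 80% threshold by 72.0624 percentage points.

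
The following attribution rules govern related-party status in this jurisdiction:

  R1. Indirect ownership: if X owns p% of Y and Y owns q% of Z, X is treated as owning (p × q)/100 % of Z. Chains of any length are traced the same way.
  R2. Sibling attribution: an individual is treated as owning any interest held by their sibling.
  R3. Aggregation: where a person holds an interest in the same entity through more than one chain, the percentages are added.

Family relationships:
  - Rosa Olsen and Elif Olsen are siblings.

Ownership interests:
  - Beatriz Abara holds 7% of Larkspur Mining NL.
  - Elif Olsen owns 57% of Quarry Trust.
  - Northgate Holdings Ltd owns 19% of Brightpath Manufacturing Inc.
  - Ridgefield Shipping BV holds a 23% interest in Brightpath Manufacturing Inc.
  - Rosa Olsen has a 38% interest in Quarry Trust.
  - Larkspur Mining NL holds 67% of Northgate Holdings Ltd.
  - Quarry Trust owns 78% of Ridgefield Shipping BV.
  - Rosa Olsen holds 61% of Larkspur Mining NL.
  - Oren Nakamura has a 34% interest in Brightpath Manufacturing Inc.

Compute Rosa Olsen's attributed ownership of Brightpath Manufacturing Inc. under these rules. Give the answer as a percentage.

By sibling attribution (R2), Rosa Olsen is treated as also owning Elif Olsen's interest in Quarry Trust, giving 38% + 57% = 95%.
Chain via Quarry Trust → Ridgefield Shipping BV (R1): 95% × 78% × 23% = 17.043% of Brightpath Manufacturing Inc.
Chain via Larkspur Mining NL → Northgate Holdings Ltd (R1): 61% × 67% × 19% = 7.7653% of Brightpath Manufacturing Inc.
Aggregating (R3): 17.043% + 7.7653% = 24.8083%.

24.8083%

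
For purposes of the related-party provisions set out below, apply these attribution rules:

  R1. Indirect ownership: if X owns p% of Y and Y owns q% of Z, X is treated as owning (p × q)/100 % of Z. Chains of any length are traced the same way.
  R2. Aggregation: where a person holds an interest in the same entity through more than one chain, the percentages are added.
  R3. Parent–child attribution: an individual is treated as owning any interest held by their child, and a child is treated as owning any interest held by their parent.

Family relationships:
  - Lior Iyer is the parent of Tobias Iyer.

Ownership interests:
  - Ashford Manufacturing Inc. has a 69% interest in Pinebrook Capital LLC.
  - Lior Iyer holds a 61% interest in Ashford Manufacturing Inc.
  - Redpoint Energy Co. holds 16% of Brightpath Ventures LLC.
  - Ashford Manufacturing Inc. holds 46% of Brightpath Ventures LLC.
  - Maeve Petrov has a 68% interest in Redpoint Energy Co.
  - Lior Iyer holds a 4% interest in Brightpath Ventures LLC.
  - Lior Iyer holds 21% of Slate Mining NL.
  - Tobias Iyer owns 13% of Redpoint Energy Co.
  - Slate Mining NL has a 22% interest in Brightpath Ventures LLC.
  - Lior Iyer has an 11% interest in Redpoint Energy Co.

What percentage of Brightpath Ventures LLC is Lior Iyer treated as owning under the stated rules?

40.52%

By parent–child attribution (R3), Lior Iyer is treated as also owning Tobias Iyer's interest in Redpoint Energy Co, giving 11% + 13% = 24%.
Chain via Slate Mining NL (R1): 21% × 22% = 4.62% of Brightpath Ventures LLC.
Chain via Redpoint Energy Co. (R1): 24% × 16% = 3.84% of Brightpath Ventures LLC.
Chain via Ashford Manufacturing Inc. (R1): 61% × 46% = 28.06% of Brightpath Ventures LLC.
Direct interest in Brightpath Ventures LLC: 4%.
Aggregating (R2): 4.62% + 3.84% + 28.06% + 4% = 40.52%.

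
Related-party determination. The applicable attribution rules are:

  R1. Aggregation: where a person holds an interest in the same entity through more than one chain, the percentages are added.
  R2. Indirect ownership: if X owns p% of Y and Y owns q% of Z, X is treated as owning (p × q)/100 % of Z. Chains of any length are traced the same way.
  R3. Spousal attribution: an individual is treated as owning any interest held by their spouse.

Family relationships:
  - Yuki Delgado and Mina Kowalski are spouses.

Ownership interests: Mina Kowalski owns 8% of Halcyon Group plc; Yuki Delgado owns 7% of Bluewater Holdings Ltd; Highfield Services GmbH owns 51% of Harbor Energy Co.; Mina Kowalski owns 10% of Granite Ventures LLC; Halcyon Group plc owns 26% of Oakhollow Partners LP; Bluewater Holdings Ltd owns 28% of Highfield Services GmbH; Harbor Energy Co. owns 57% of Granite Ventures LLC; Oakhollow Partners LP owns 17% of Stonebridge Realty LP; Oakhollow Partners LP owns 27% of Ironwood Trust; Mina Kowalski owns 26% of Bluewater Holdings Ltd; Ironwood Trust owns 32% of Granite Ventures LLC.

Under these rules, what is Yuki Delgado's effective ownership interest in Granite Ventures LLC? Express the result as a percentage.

12.86578%

By spousal attribution (R3), Yuki Delgado is treated as also owning Mina Kowalski's interest in Bluewater Holdings Ltd, giving 7% + 26% = 33%.
By spousal attribution (R3), Yuki Delgado is treated as owning Mina Kowalski's 8% interest in Halcyon Group plc.
By spousal attribution (R3), Yuki Delgado is treated as owning Mina Kowalski's 10% interest in Granite Ventures LLC.
Chain via Bluewater Holdings Ltd → Highfield Services GmbH → Harbor Energy Co. (R2): 33% × 28% × 51% × 57% = 2.686068% of Granite Ventures LLC.
Chain via Halcyon Group plc → Oakhollow Partners LP → Ironwood Trust (R2): 8% × 26% × 27% × 32% = 0.179712% of Granite Ventures LLC.
Direct interest in Granite Ventures LLC: 10%.
Aggregating (R1): 2.686068% + 0.179712% + 10% = 12.86578%.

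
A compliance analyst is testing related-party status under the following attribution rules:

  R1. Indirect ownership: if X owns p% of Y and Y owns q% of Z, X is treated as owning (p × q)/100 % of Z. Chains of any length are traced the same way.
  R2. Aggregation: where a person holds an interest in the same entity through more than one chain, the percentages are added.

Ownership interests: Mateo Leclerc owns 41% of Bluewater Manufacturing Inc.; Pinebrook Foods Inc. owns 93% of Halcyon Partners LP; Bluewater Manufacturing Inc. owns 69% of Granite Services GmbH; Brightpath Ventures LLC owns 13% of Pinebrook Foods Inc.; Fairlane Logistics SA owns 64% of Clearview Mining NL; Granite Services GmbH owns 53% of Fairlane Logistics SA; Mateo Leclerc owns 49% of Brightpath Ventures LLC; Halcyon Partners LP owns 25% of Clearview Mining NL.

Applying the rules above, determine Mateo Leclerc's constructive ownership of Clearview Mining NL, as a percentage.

Chain via Brightpath Ventures LLC → Pinebrook Foods Inc. → Halcyon Partners LP (R1): 49% × 13% × 93% × 25% = 1.481025% of Clearview Mining NL.
Chain via Bluewater Manufacturing Inc. → Granite Services GmbH → Fairlane Logistics SA (R1): 41% × 69% × 53% × 64% = 9.595968% of Clearview Mining NL.
Aggregating (R2): 1.481025% + 9.595968% = 11.076993%.

11.076993%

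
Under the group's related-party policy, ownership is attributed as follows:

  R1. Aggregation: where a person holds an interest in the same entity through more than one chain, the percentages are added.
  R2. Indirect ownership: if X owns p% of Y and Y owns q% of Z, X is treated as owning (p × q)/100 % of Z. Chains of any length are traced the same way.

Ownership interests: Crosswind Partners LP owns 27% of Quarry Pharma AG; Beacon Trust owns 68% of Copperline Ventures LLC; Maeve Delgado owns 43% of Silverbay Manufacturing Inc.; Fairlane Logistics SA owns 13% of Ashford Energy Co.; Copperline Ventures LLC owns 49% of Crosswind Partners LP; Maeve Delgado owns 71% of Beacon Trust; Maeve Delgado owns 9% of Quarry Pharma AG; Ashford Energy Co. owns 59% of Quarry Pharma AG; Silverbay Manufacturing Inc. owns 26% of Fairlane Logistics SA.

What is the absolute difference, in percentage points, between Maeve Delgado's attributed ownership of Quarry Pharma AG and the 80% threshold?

Chain via Beacon Trust → Copperline Ventures LLC → Crosswind Partners LP (R2): 71% × 68% × 49% × 27% = 6.387444% of Quarry Pharma AG.
Chain via Silverbay Manufacturing Inc. → Fairlane Logistics SA → Ashford Energy Co. (R2): 43% × 26% × 13% × 59% = 0.857506% of Quarry Pharma AG.
Direct interest in Quarry Pharma AG: 9%.
Aggregating (R1): 6.387444% + 0.857506% + 9% = 16.24495%.
16.24495% falls short of the 80% threshold by 63.75505 percentage points.

63.75505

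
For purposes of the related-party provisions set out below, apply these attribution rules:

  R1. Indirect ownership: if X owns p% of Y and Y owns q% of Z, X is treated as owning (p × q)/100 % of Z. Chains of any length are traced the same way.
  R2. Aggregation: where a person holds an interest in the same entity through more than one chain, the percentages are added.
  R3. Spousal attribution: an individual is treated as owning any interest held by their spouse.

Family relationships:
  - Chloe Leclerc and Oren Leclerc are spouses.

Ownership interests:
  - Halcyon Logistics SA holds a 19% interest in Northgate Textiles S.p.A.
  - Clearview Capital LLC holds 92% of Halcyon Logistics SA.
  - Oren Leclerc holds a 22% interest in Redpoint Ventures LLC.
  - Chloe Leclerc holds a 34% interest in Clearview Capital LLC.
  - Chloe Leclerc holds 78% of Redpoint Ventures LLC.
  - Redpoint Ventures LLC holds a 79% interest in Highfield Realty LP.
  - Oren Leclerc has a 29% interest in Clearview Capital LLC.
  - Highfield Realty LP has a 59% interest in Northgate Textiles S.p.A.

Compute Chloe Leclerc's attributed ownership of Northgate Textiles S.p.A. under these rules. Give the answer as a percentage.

By spousal attribution (R3), Chloe Leclerc is treated as also owning Oren Leclerc's interest in Clearview Capital LLC, giving 34% + 29% = 63%.
By spousal attribution (R3), Chloe Leclerc is treated as also owning Oren Leclerc's interest in Redpoint Ventures LLC, giving 78% + 22% = 100%.
Chain via Clearview Capital LLC → Halcyon Logistics SA (R1): 63% × 92% × 19% = 11.0124% of Northgate Textiles S.p.A.
Chain via Redpoint Ventures LLC → Highfield Realty LP (R1): 100% × 79% × 59% = 46.61% of Northgate Textiles S.p.A.
Aggregating (R2): 11.0124% + 46.61% = 57.6224%.

57.6224%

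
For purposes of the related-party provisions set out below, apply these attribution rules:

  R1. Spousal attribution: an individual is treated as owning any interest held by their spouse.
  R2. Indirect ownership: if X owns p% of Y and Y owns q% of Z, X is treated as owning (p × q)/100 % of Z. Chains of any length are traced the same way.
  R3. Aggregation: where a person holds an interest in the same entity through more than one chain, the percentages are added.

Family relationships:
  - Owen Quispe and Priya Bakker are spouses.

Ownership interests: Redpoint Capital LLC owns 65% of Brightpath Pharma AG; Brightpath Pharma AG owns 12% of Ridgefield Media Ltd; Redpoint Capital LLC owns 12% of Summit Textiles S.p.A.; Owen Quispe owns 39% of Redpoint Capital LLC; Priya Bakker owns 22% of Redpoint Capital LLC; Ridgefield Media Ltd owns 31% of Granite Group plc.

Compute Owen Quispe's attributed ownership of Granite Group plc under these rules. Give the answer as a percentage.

1.47498%

By spousal attribution (R1), Owen Quispe is treated as also owning Priya Bakker's interest in Redpoint Capital LLC, giving 39% + 22% = 61%.
Chain via Redpoint Capital LLC → Brightpath Pharma AG → Ridgefield Media Ltd (R2): 61% × 65% × 12% × 31% = 1.47498% of Granite Group plc.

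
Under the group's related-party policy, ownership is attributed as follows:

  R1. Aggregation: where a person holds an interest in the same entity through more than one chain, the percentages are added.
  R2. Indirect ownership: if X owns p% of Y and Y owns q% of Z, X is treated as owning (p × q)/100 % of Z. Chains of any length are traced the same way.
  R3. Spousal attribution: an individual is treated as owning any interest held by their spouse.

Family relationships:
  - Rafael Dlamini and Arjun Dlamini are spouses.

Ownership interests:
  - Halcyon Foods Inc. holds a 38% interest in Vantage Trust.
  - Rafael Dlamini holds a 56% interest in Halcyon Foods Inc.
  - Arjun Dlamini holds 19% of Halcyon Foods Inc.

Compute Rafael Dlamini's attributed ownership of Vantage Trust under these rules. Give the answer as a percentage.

By spousal attribution (R3), Rafael Dlamini is treated as also owning Arjun Dlamini's interest in Halcyon Foods Inc, giving 56% + 19% = 75%.
Chain via Halcyon Foods Inc. (R2): 75% × 38% = 28.5% of Vantage Trust.

28.5%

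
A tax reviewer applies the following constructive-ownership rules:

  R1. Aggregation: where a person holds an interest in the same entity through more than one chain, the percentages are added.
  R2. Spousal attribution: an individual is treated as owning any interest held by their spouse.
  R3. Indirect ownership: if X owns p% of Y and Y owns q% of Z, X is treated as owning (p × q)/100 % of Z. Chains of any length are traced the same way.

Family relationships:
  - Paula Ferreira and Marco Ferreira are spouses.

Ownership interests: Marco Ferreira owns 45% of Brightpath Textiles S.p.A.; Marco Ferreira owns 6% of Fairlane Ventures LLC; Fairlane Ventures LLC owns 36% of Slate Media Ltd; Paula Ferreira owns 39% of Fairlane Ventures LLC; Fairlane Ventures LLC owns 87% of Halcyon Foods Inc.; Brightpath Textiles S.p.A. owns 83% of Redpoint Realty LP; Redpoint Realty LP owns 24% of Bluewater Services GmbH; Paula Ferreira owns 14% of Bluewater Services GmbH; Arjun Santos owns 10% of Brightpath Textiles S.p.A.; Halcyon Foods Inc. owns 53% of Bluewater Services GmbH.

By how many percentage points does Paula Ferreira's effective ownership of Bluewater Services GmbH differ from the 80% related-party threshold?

By spousal attribution (R2), Paula Ferreira is treated as also owning Marco Ferreira's interest in Fairlane Ventures LLC, giving 39% + 6% = 45%.
By spousal attribution (R2), Paula Ferreira is treated as owning Marco Ferreira's 45% interest in Brightpath Textiles S.p.A.
Chain via Fairlane Ventures LLC → Halcyon Foods Inc. (R3): 45% × 87% × 53% = 20.7495% of Bluewater Services GmbH.
Direct interest in Bluewater Services GmbH: 14%.
Chain via Brightpath Textiles S.p.A. → Redpoint Realty LP (R3): 45% × 83% × 24% = 8.964% of Bluewater Services GmbH.
Aggregating (R1): 20.7495% + 14% + 8.964% = 43.7135%.
43.7135% falls short of the 80% threshold by 36.2865 percentage points.

36.2865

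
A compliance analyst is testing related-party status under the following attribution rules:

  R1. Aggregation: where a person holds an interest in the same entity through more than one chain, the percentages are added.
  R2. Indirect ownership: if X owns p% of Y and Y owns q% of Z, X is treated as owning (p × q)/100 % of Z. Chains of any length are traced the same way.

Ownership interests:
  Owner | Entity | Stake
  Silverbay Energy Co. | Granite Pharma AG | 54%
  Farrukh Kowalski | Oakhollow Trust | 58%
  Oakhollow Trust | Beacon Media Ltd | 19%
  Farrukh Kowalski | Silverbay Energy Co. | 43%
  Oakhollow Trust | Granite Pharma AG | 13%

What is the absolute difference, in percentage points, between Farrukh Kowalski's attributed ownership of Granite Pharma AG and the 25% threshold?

Chain via Oakhollow Trust (R2): 58% × 13% = 7.54% of Granite Pharma AG.
Chain via Silverbay Energy Co. (R2): 43% × 54% = 23.22% of Granite Pharma AG.
Aggregating (R1): 7.54% + 23.22% = 30.76%.
30.76% exceeds the 25% threshold by 5.76 percentage points.

5.76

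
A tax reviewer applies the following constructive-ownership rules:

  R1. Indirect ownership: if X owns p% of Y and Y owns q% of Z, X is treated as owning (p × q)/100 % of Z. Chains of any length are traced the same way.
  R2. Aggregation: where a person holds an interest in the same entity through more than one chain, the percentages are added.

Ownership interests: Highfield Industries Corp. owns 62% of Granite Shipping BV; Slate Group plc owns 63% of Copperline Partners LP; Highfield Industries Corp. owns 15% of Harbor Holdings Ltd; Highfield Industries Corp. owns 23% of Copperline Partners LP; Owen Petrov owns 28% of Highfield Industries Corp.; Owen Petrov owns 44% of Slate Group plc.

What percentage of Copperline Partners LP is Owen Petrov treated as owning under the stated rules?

Chain via Highfield Industries Corp. (R1): 28% × 23% = 6.44% of Copperline Partners LP.
Chain via Slate Group plc (R1): 44% × 63% = 27.72% of Copperline Partners LP.
Aggregating (R2): 6.44% + 27.72% = 34.16%.

34.16%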